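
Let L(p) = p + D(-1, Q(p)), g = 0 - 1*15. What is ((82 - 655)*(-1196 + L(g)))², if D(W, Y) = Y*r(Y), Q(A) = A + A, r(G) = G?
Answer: 31756309209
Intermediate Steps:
Q(A) = 2*A
g = -15 (g = 0 - 15 = -15)
D(W, Y) = Y² (D(W, Y) = Y*Y = Y²)
L(p) = p + 4*p² (L(p) = p + (2*p)² = p + 4*p²)
((82 - 655)*(-1196 + L(g)))² = ((82 - 655)*(-1196 - 15*(1 + 4*(-15))))² = (-573*(-1196 - 15*(1 - 60)))² = (-573*(-1196 - 15*(-59)))² = (-573*(-1196 + 885))² = (-573*(-311))² = 178203² = 31756309209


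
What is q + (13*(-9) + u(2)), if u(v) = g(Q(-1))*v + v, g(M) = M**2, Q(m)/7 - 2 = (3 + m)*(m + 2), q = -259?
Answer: 1194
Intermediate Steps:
Q(m) = 14 + 7*(2 + m)*(3 + m) (Q(m) = 14 + 7*((3 + m)*(m + 2)) = 14 + 7*((3 + m)*(2 + m)) = 14 + 7*((2 + m)*(3 + m)) = 14 + 7*(2 + m)*(3 + m))
u(v) = 785*v (u(v) = (56 + 7*(-1)**2 + 35*(-1))**2*v + v = (56 + 7*1 - 35)**2*v + v = (56 + 7 - 35)**2*v + v = 28**2*v + v = 784*v + v = 785*v)
q + (13*(-9) + u(2)) = -259 + (13*(-9) + 785*2) = -259 + (-117 + 1570) = -259 + 1453 = 1194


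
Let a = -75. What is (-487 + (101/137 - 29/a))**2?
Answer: 24923828110129/105575625 ≈ 2.3608e+5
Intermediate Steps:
(-487 + (101/137 - 29/a))**2 = (-487 + (101/137 - 29/(-75)))**2 = (-487 + (101*(1/137) - 29*(-1/75)))**2 = (-487 + (101/137 + 29/75))**2 = (-487 + 11548/10275)**2 = (-4992377/10275)**2 = 24923828110129/105575625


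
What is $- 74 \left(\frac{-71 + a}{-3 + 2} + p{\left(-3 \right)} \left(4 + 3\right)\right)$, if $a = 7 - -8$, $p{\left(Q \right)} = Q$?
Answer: $-2590$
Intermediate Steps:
$a = 15$ ($a = 7 + 8 = 15$)
$- 74 \left(\frac{-71 + a}{-3 + 2} + p{\left(-3 \right)} \left(4 + 3\right)\right) = - 74 \left(\frac{-71 + 15}{-3 + 2} - 3 \left(4 + 3\right)\right) = - 74 \left(- \frac{56}{-1} - 21\right) = - 74 \left(\left(-56\right) \left(-1\right) - 21\right) = - 74 \left(56 - 21\right) = \left(-74\right) 35 = -2590$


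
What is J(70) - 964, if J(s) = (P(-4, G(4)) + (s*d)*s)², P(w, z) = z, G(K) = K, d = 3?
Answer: 216206652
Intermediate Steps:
J(s) = (4 + 3*s²)² (J(s) = (4 + (s*3)*s)² = (4 + (3*s)*s)² = (4 + 3*s²)²)
J(70) - 964 = (4 + 3*70²)² - 964 = (4 + 3*4900)² - 964 = (4 + 14700)² - 964 = 14704² - 964 = 216207616 - 964 = 216206652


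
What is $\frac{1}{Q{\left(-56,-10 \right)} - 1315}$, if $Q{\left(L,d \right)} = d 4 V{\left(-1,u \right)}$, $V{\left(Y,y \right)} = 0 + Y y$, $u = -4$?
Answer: $- \frac{1}{1475} \approx -0.00067797$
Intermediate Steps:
$V{\left(Y,y \right)} = Y y$
$Q{\left(L,d \right)} = 16 d$ ($Q{\left(L,d \right)} = d 4 \left(\left(-1\right) \left(-4\right)\right) = 4 d 4 = 16 d$)
$\frac{1}{Q{\left(-56,-10 \right)} - 1315} = \frac{1}{16 \left(-10\right) - 1315} = \frac{1}{-160 - 1315} = \frac{1}{-1475} = - \frac{1}{1475}$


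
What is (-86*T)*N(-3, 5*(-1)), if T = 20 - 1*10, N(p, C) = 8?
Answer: -6880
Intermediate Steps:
T = 10 (T = 20 - 10 = 10)
(-86*T)*N(-3, 5*(-1)) = -86*10*8 = -860*8 = -6880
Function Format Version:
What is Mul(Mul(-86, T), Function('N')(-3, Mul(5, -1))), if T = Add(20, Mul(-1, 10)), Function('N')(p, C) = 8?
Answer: -6880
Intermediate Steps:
T = 10 (T = Add(20, -10) = 10)
Mul(Mul(-86, T), Function('N')(-3, Mul(5, -1))) = Mul(Mul(-86, 10), 8) = Mul(-860, 8) = -6880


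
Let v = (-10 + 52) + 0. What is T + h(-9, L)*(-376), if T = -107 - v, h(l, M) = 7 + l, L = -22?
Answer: 603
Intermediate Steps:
v = 42 (v = 42 + 0 = 42)
T = -149 (T = -107 - 1*42 = -107 - 42 = -149)
T + h(-9, L)*(-376) = -149 + (7 - 9)*(-376) = -149 - 2*(-376) = -149 + 752 = 603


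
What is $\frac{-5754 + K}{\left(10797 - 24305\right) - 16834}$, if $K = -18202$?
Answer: $\frac{11978}{15171} \approx 0.78953$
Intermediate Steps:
$\frac{-5754 + K}{\left(10797 - 24305\right) - 16834} = \frac{-5754 - 18202}{\left(10797 - 24305\right) - 16834} = - \frac{23956}{\left(10797 - 24305\right) - 16834} = - \frac{23956}{-13508 - 16834} = - \frac{23956}{-30342} = \left(-23956\right) \left(- \frac{1}{30342}\right) = \frac{11978}{15171}$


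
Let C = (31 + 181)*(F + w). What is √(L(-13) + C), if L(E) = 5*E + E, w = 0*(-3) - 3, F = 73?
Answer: 11*√122 ≈ 121.50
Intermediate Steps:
w = -3 (w = 0 - 3 = -3)
L(E) = 6*E
C = 14840 (C = (31 + 181)*(73 - 3) = 212*70 = 14840)
√(L(-13) + C) = √(6*(-13) + 14840) = √(-78 + 14840) = √14762 = 11*√122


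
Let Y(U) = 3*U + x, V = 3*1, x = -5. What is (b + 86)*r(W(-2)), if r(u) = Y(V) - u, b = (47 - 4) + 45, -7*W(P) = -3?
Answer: 4350/7 ≈ 621.43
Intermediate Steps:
W(P) = 3/7 (W(P) = -1/7*(-3) = 3/7)
V = 3
b = 88 (b = 43 + 45 = 88)
Y(U) = -5 + 3*U (Y(U) = 3*U - 5 = -5 + 3*U)
r(u) = 4 - u (r(u) = (-5 + 3*3) - u = (-5 + 9) - u = 4 - u)
(b + 86)*r(W(-2)) = (88 + 86)*(4 - 1*3/7) = 174*(4 - 3/7) = 174*(25/7) = 4350/7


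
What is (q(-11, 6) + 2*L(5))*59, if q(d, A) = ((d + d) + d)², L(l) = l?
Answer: 64841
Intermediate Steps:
q(d, A) = 9*d² (q(d, A) = (2*d + d)² = (3*d)² = 9*d²)
(q(-11, 6) + 2*L(5))*59 = (9*(-11)² + 2*5)*59 = (9*121 + 10)*59 = (1089 + 10)*59 = 1099*59 = 64841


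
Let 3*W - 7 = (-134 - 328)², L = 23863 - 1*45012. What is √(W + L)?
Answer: 2*√112503/3 ≈ 223.61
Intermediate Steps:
L = -21149 (L = 23863 - 45012 = -21149)
W = 213451/3 (W = 7/3 + (-134 - 328)²/3 = 7/3 + (⅓)*(-462)² = 7/3 + (⅓)*213444 = 7/3 + 71148 = 213451/3 ≈ 71150.)
√(W + L) = √(213451/3 - 21149) = √(150004/3) = 2*√112503/3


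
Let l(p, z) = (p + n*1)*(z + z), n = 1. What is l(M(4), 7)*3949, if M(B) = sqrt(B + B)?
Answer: 55286 + 110572*sqrt(2) ≈ 2.1166e+5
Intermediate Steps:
M(B) = sqrt(2)*sqrt(B) (M(B) = sqrt(2*B) = sqrt(2)*sqrt(B))
l(p, z) = 2*z*(1 + p) (l(p, z) = (p + 1*1)*(z + z) = (p + 1)*(2*z) = (1 + p)*(2*z) = 2*z*(1 + p))
l(M(4), 7)*3949 = (2*7*(1 + sqrt(2)*sqrt(4)))*3949 = (2*7*(1 + sqrt(2)*2))*3949 = (2*7*(1 + 2*sqrt(2)))*3949 = (14 + 28*sqrt(2))*3949 = 55286 + 110572*sqrt(2)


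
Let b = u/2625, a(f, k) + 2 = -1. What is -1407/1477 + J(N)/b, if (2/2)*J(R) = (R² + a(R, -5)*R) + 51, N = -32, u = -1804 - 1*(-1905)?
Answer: 648567324/21311 ≈ 30433.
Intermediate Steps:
u = 101 (u = -1804 + 1905 = 101)
a(f, k) = -3 (a(f, k) = -2 - 1 = -3)
b = 101/2625 ≈ 0.038476
J(R) = 51 + R² - 3*R (J(R) = (R² - 3*R) + 51 = 51 + R² - 3*R)
-1407/1477 + J(N)/b = -1407/1477 + (51 + (-32)² - 3*(-32))/(101/2625) = -1407*1/1477 + (51 + 1024 + 96)*(2625/101) = -201/211 + 1171*(2625/101) = -201/211 + 3073875/101 = 648567324/21311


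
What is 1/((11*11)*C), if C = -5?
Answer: -1/605 ≈ -0.0016529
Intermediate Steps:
1/((11*11)*C) = 1/((11*11)*(-5)) = 1/(121*(-5)) = 1/(-605) = -1/605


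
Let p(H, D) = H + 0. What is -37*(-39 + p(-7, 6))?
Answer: 1702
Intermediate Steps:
p(H, D) = H
-37*(-39 + p(-7, 6)) = -37*(-39 - 7) = -37*(-46) = 1702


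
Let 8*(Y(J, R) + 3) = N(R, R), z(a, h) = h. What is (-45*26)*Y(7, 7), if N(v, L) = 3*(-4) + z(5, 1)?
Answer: 20475/4 ≈ 5118.8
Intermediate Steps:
N(v, L) = -11 (N(v, L) = 3*(-4) + 1 = -12 + 1 = -11)
Y(J, R) = -35/8 (Y(J, R) = -3 + (1/8)*(-11) = -3 - 11/8 = -35/8)
(-45*26)*Y(7, 7) = -45*26*(-35/8) = -1170*(-35/8) = 20475/4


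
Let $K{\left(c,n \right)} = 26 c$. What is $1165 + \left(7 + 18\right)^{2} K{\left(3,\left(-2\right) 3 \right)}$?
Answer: $49915$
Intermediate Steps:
$1165 + \left(7 + 18\right)^{2} K{\left(3,\left(-2\right) 3 \right)} = 1165 + \left(7 + 18\right)^{2} \cdot 26 \cdot 3 = 1165 + 25^{2} \cdot 78 = 1165 + 625 \cdot 78 = 1165 + 48750 = 49915$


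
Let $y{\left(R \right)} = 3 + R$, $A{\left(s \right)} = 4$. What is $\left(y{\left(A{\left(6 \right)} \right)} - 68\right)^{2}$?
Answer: $3721$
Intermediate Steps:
$\left(y{\left(A{\left(6 \right)} \right)} - 68\right)^{2} = \left(\left(3 + 4\right) - 68\right)^{2} = \left(7 - 68\right)^{2} = \left(-61\right)^{2} = 3721$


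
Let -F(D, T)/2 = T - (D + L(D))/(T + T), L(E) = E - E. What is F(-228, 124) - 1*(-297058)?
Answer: 9201053/31 ≈ 2.9681e+5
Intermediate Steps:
L(E) = 0
F(D, T) = -2*T + D/T (F(D, T) = -2*(T - (D + 0)/(T + T)) = -2*(T - D/(2*T)) = -2*T + D/T)
F(-228, 124) - 1*(-297058) = (-2*124 - 228/124) - 1*(-297058) = (-248 - 228*1/124) + 297058 = (-248 - 57/31) + 297058 = -7745/31 + 297058 = 9201053/31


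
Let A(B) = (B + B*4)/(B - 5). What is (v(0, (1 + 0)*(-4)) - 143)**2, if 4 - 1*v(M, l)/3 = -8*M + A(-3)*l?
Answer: 47089/4 ≈ 11772.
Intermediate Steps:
A(B) = 5*B/(-5 + B) (A(B) = (B + 4*B)/(-5 + B) = (5*B)/(-5 + B) = 5*B/(-5 + B))
v(M, l) = 12 + 24*M - 45*l/8 (v(M, l) = 12 - 3*(-8*M + (5*(-3)/(-5 - 3))*l) = 12 - 3*(-8*M + (5*(-3)/(-8))*l) = 12 - 3*(-8*M + (5*(-3)*(-1/8))*l) = 12 - 3*(-8*M + 15*l/8) = 12 + (24*M - 45*l/8) = 12 + 24*M - 45*l/8)
(v(0, (1 + 0)*(-4)) - 143)**2 = ((12 + 24*0 - 45*(1 + 0)*(-4)/8) - 143)**2 = ((12 + 0 - 45*(-4)/8) - 143)**2 = ((12 + 0 - 45/8*(-4)) - 143)**2 = ((12 + 0 + 45/2) - 143)**2 = (69/2 - 143)**2 = (-217/2)**2 = 47089/4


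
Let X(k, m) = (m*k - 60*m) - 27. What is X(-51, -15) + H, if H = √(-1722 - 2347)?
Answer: 1638 + I*√4069 ≈ 1638.0 + 63.789*I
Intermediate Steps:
H = I*√4069 (H = √(-4069) = I*√4069 ≈ 63.789*I)
X(k, m) = -27 - 60*m + k*m (X(k, m) = (k*m - 60*m) - 27 = (-60*m + k*m) - 27 = -27 - 60*m + k*m)
X(-51, -15) + H = (-27 - 60*(-15) - 51*(-15)) + I*√4069 = (-27 + 900 + 765) + I*√4069 = 1638 + I*√4069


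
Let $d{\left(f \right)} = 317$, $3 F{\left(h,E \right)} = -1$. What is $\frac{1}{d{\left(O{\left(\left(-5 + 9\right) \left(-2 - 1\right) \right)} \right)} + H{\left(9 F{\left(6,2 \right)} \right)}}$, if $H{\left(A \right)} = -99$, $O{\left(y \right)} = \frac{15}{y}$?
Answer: $\frac{1}{218} \approx 0.0045872$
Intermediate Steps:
$F{\left(h,E \right)} = - \frac{1}{3}$ ($F{\left(h,E \right)} = \frac{1}{3} \left(-1\right) = - \frac{1}{3}$)
$\frac{1}{d{\left(O{\left(\left(-5 + 9\right) \left(-2 - 1\right) \right)} \right)} + H{\left(9 F{\left(6,2 \right)} \right)}} = \frac{1}{317 - 99} = \frac{1}{218}$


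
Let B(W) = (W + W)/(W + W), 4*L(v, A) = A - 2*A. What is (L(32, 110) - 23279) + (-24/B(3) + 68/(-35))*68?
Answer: -1754943/70 ≈ -25071.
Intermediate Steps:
L(v, A) = -A/4 (L(v, A) = (A - 2*A)/4 = (-A)/4 = -A/4)
B(W) = 1 (B(W) = (2*W)/((2*W)) = (2*W)*(1/(2*W)) = 1)
(L(32, 110) - 23279) + (-24/B(3) + 68/(-35))*68 = (-¼*110 - 23279) + (-24/1 + 68/(-35))*68 = (-55/2 - 23279) + (-24*1 + 68*(-1/35))*68 = -46613/2 + (-24 - 68/35)*68 = -46613/2 - 908/35*68 = -46613/2 - 61744/35 = -1754943/70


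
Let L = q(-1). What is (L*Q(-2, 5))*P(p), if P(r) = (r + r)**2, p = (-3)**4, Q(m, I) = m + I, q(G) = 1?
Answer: 78732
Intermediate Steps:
L = 1
Q(m, I) = I + m
p = 81
P(r) = 4*r**2 (P(r) = (2*r)**2 = 4*r**2)
(L*Q(-2, 5))*P(p) = (1*(5 - 2))*(4*81**2) = (1*3)*(4*6561) = 3*26244 = 78732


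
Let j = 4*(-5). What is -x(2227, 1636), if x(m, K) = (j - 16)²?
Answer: -1296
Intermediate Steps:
j = -20
x(m, K) = 1296 (x(m, K) = (-20 - 16)² = (-36)² = 1296)
-x(2227, 1636) = -1*1296 = -1296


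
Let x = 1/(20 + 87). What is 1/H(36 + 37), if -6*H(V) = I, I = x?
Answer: -642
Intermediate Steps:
x = 1/107 ≈ 0.0093458
I = 1/107 ≈ 0.0093458
H(V) = -1/642 (H(V) = -⅙*1/107 = -1/642)
1/H(36 + 37) = 1/(-1/642) = -642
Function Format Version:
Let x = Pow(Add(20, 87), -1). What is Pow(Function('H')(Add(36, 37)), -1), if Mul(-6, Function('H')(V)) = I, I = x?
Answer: -642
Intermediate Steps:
x = Rational(1, 107) (x = Pow(107, -1) = Rational(1, 107) ≈ 0.0093458)
I = Rational(1, 107) ≈ 0.0093458
Function('H')(V) = Rational(-1, 642) (Function('H')(V) = Mul(Rational(-1, 6), Rational(1, 107)) = Rational(-1, 642))
Pow(Function('H')(Add(36, 37)), -1) = Pow(Rational(-1, 642), -1) = -642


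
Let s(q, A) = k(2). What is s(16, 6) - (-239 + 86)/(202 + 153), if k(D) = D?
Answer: 863/355 ≈ 2.4310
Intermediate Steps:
s(q, A) = 2
s(16, 6) - (-239 + 86)/(202 + 153) = 2 - (-239 + 86)/(202 + 153) = 2 - (-153)/355 = 2 - 1*(-153/355) = 2 + 153/355 = 863/355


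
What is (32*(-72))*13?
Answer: -29952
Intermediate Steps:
(32*(-72))*13 = -2304*13 = -29952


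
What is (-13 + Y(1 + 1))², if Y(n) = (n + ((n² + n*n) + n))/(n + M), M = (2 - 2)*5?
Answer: 49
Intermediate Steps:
M = 0 (M = 0*5 = 0)
Y(n) = (2*n + 2*n²)/n (Y(n) = (n + ((n² + n*n) + n))/(n + 0) = (n + ((n² + n²) + n))/n = (n + (2*n² + n))/n = (n + (n + 2*n²))/n = (2*n + 2*n²)/n)
(-13 + Y(1 + 1))² = (-13 + (2 + 2*(1 + 1)))² = (-13 + (2 + 2*2))² = (-13 + (2 + 4))² = (-13 + 6)² = (-7)² = 49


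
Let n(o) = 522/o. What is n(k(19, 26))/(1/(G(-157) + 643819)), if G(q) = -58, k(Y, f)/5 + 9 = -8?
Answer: -336043242/85 ≈ -3.9534e+6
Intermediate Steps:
k(Y, f) = -85 (k(Y, f) = -45 + 5*(-8) = -45 - 40 = -85)
n(k(19, 26))/(1/(G(-157) + 643819)) = (522/(-85))/(1/(-58 + 643819)) = (522*(-1/85))/(1/643761) = -522/(85*1/643761) = -522/85*643761 = -336043242/85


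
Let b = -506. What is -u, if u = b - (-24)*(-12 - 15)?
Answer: 1154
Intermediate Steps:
u = -1154 (u = -506 - (-24)*(-12 - 15) = -506 - (-24)*(-27) = -506 - 1*648 = -506 - 648 = -1154)
-u = -1*(-1154) = 1154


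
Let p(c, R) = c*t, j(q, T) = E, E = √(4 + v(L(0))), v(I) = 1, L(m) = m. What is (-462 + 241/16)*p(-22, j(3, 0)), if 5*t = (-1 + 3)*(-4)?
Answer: -78661/5 ≈ -15732.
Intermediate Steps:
t = -8/5 (t = ((-1 + 3)*(-4))/5 = (2*(-4))/5 = (⅕)*(-8) = -8/5 ≈ -1.6000)
E = √5 (E = √(4 + 1) = √5 ≈ 2.2361)
j(q, T) = √5
p(c, R) = -8*c/5 (p(c, R) = c*(-8/5) = -8*c/5)
(-462 + 241/16)*p(-22, j(3, 0)) = (-462 + 241/16)*(-8/5*(-22)) = (-462 + 241*(1/16))*(176/5) = (-462 + 241/16)*(176/5) = -7151/16*176/5 = -78661/5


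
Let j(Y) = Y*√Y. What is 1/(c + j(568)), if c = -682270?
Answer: -341135/232654551234 - 284*√142/116327275617 ≈ -1.4954e-6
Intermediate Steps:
j(Y) = Y^(3/2)
1/(c + j(568)) = 1/(-682270 + 568^(3/2)) = 1/(-682270 + 1136*√142)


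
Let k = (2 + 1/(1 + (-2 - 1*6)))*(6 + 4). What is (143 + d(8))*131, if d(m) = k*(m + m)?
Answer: 403611/7 ≈ 57659.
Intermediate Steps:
k = 130/7 (k = (2 + 1/(1 + (-2 - 6)))*10 = (2 + 1/(1 - 8))*10 = (2 + 1/(-7))*10 = (2 - ⅐)*10 = (13/7)*10 = 130/7 ≈ 18.571)
d(m) = 260*m/7 (d(m) = 130*(m + m)/7 = 130*(2*m)/7 = 260*m/7)
(143 + d(8))*131 = (143 + (260/7)*8)*131 = (143 + 2080/7)*131 = (3081/7)*131 = 403611/7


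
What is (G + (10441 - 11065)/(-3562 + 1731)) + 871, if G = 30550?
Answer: 57532475/1831 ≈ 31421.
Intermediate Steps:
(G + (10441 - 11065)/(-3562 + 1731)) + 871 = (30550 + (10441 - 11065)/(-3562 + 1731)) + 871 = (30550 - 624/(-1831)) + 871 = (30550 - 624*(-1/1831)) + 871 = (30550 + 624/1831) + 871 = 55937674/1831 + 871 = 57532475/1831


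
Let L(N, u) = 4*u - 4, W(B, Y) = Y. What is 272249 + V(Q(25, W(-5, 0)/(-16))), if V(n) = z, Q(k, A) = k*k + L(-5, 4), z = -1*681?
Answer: 271568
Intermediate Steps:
L(N, u) = -4 + 4*u
z = -681
Q(k, A) = 12 + k² (Q(k, A) = k*k + (-4 + 4*4) = k² + (-4 + 16) = k² + 12 = 12 + k²)
V(n) = -681
272249 + V(Q(25, W(-5, 0)/(-16))) = 272249 - 681 = 271568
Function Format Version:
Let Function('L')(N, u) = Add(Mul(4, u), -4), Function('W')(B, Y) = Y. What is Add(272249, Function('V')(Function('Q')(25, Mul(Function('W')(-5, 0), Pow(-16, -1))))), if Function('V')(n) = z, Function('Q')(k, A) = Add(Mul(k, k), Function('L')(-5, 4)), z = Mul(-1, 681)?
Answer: 271568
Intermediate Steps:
Function('L')(N, u) = Add(-4, Mul(4, u))
z = -681
Function('Q')(k, A) = Add(12, Pow(k, 2)) (Function('Q')(k, A) = Add(Mul(k, k), Add(-4, Mul(4, 4))) = Add(Pow(k, 2), Add(-4, 16)) = Add(Pow(k, 2), 12) = Add(12, Pow(k, 2)))
Function('V')(n) = -681
Add(272249, Function('V')(Function('Q')(25, Mul(Function('W')(-5, 0), Pow(-16, -1))))) = Add(272249, -681) = 271568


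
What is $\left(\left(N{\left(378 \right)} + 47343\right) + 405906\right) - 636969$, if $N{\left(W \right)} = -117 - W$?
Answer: $-184215$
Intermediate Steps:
$\left(\left(N{\left(378 \right)} + 47343\right) + 405906\right) - 636969 = \left(\left(\left(-117 - 378\right) + 47343\right) + 405906\right) - 636969 = \left(\left(-495 + 47343\right) + 405906\right) - 636969 = \left(46848 + 405906\right) - 636969 = 452754 - 636969 = -184215$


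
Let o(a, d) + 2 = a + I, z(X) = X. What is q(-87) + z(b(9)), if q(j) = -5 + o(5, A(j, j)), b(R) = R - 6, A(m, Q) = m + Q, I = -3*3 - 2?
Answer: -10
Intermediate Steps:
I = -11 (I = -9 - 2 = -11)
A(m, Q) = Q + m
b(R) = -6 + R
o(a, d) = -13 + a (o(a, d) = -2 + (a - 11) = -2 + (-11 + a) = -13 + a)
q(j) = -13 (q(j) = -5 + (-13 + 5) = -5 - 8 = -13)
q(-87) + z(b(9)) = -13 + (-6 + 9) = -13 + 3 = -10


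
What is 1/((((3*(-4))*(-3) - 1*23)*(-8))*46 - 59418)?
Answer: -1/64202 ≈ -1.5576e-5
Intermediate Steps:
1/((((3*(-4))*(-3) - 1*23)*(-8))*46 - 59418) = 1/(((-12*(-3) - 23)*(-8))*46 - 59418) = 1/(((36 - 23)*(-8))*46 - 59418) = 1/((13*(-8))*46 - 59418) = 1/(-104*46 - 59418) = 1/(-4784 - 59418) = 1/(-64202) = -1/64202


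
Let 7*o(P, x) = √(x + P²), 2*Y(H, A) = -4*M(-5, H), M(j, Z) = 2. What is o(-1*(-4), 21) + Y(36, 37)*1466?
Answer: -5864 + √37/7 ≈ -5863.1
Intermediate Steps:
Y(H, A) = -4 (Y(H, A) = (-4*2)/2 = (½)*(-8) = -4)
o(P, x) = √(x + P²)/7
o(-1*(-4), 21) + Y(36, 37)*1466 = √(21 + (-1*(-4))²)/7 - 4*1466 = √(21 + 4²)/7 - 5864 = √(21 + 16)/7 - 5864 = √37/7 - 5864 = -5864 + √37/7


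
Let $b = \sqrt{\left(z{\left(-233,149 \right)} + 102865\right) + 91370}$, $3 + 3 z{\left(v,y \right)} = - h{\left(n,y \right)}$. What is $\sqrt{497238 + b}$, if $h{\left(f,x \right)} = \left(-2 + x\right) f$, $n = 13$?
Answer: $\sqrt{497238 + \sqrt{193597}} \approx 705.46$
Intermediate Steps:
$h{\left(f,x \right)} = f \left(-2 + x\right)$
$z{\left(v,y \right)} = \frac{23}{3} - \frac{13 y}{3}$ ($z{\left(v,y \right)} = -1 + \frac{\left(-1\right) 13 \left(-2 + y\right)}{3} = -1 + \frac{\left(-1\right) \left(-26 + 13 y\right)}{3} = -1 + \frac{26 - 13 y}{3} = -1 - \left(- \frac{26}{3} + \frac{13 y}{3}\right) = \frac{23}{3} - \frac{13 y}{3}$)
$b = \sqrt{193597}$ ($b = \sqrt{\left(\left(\frac{23}{3} - \frac{1937}{3}\right) + 102865\right) + 91370} = \sqrt{\left(-638 + 102865\right) + 91370} = \sqrt{102227 + 91370} = \sqrt{193597} \approx 440.0$)
$\sqrt{497238 + b} = \sqrt{497238 + \sqrt{193597}}$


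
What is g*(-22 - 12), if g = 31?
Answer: -1054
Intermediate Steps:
g*(-22 - 12) = 31*(-22 - 12) = 31*(-34) = -1054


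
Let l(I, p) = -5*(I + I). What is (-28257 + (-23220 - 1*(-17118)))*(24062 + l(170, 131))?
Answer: -768335958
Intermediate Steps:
l(I, p) = -10*I
(-28257 + (-23220 - 1*(-17118)))*(24062 + l(170, 131)) = (-28257 + (-23220 - 1*(-17118)))*(24062 - 10*170) = (-28257 + (-23220 + 17118))*(24062 - 1700) = (-28257 - 6102)*22362 = -34359*22362 = -768335958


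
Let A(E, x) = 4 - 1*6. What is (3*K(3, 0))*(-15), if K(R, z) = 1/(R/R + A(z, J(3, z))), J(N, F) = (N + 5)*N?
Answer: 45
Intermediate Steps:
J(N, F) = N*(5 + N) (J(N, F) = (5 + N)*N = N*(5 + N))
A(E, x) = -2 (A(E, x) = 4 - 6 = -2)
K(R, z) = -1 (K(R, z) = 1/(R/R - 2) = 1/(1 - 2) = 1/(-1) = -1)
(3*K(3, 0))*(-15) = (3*(-1))*(-15) = -3*(-15) = 45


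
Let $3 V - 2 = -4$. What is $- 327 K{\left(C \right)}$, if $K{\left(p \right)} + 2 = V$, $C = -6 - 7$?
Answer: $872$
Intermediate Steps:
$V = - \frac{2}{3}$ ($V = \frac{2}{3} + \frac{1}{3} \left(-4\right) = \frac{2}{3} - \frac{4}{3} = - \frac{2}{3} \approx -0.66667$)
$C = -13$ ($C = -6 - 7 = -13$)
$K{\left(p \right)} = - \frac{8}{3}$ ($K{\left(p \right)} = -2 - \frac{2}{3} = - \frac{8}{3}$)
$- 327 K{\left(C \right)} = \left(-327\right) \left(- \frac{8}{3}\right) = 872$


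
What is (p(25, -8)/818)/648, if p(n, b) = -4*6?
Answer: -1/22086 ≈ -4.5278e-5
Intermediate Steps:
p(n, b) = -24
(p(25, -8)/818)/648 = -24/818/648 = -24*1/818*(1/648) = -12/409*1/648 = -1/22086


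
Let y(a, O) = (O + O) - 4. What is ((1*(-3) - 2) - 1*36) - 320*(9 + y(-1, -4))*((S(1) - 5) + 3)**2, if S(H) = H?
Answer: 919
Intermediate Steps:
y(a, O) = -4 + 2*O (y(a, O) = 2*O - 4 = -4 + 2*O)
((1*(-3) - 2) - 1*36) - 320*(9 + y(-1, -4))*((S(1) - 5) + 3)**2 = ((1*(-3) - 2) - 1*36) - 320*(9 + (-4 + 2*(-4)))*((1 - 5) + 3)**2 = ((-3 - 2) - 36) - 320*(9 + (-4 - 8))*(-4 + 3)**2 = (-5 - 36) - 320*(9 - 12)*(-1)**2 = -41 - (-960) = -41 - 320*(-3) = -41 + 960 = 919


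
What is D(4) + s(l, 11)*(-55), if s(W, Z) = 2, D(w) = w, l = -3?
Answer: -106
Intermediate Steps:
D(4) + s(l, 11)*(-55) = 4 + 2*(-55) = 4 - 110 = -106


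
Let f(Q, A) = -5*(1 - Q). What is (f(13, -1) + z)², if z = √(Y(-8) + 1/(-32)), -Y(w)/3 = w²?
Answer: (480 + I*√12290)²/64 ≈ 3408.0 + 1662.9*I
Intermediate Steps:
Y(w) = -3*w²
z = I*√12290/8 (z = √(-3*(-8)² + 1/(-32)) = √(-3*64 - 1/32) = √(-192 - 1/32) = √(-6145/32) = I*√12290/8 ≈ 13.858*I)
f(Q, A) = -5 + 5*Q
(f(13, -1) + z)² = ((-5 + 5*13) + I*√12290/8)² = ((-5 + 65) + I*√12290/8)² = (60 + I*√12290/8)²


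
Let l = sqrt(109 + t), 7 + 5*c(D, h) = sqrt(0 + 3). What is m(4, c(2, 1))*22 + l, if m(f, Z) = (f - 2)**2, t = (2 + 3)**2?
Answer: 88 + sqrt(134) ≈ 99.576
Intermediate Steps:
t = 25 (t = 5**2 = 25)
c(D, h) = -7/5 + sqrt(3)/5 (c(D, h) = -7/5 + sqrt(0 + 3)/5 = -7/5 + sqrt(3)/5)
l = sqrt(134) (l = sqrt(109 + 25) = sqrt(134) ≈ 11.576)
m(f, Z) = (-2 + f)**2
m(4, c(2, 1))*22 + l = (-2 + 4)**2*22 + sqrt(134) = 2**2*22 + sqrt(134) = 4*22 + sqrt(134) = 88 + sqrt(134)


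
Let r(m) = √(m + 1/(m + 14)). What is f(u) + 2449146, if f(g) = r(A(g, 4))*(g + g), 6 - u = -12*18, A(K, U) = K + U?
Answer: 2449146 + 37*√813615/5 ≈ 2.4558e+6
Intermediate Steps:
u = 222 (u = 6 - (-12)*18 = 6 - 1*(-216) = 6 + 216 = 222)
r(m) = √(m + 1/(14 + m))
f(g) = 2*g*√((1 + (4 + g)*(18 + g))/(18 + g)) (f(g) = √((1 + (g + 4)*(14 + (g + 4)))/(14 + (g + 4)))*(g + g) = √((1 + (4 + g)*(14 + (4 + g)))/(14 + (4 + g)))*(2*g) = √((1 + (4 + g)*(18 + g))/(18 + g))*(2*g) = 2*g*√((1 + (4 + g)*(18 + g))/(18 + g)))
f(u) + 2449146 = 2*222*√((1 + (4 + 222)*(18 + 222))/(18 + 222)) + 2449146 = 2*222*√((1 + 226*240)/240) + 2449146 = 2*222*√((1 + 54240)/240) + 2449146 = 2*222*√((1/240)*54241) + 2449146 = 2*222*√(54241/240) + 2449146 = 2*222*(√813615/60) + 2449146 = 37*√813615/5 + 2449146 = 2449146 + 37*√813615/5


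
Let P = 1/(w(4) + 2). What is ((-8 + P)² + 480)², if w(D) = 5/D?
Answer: 8302854400/28561 ≈ 2.9071e+5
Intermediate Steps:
P = 4/13 (P = 1/(5/4 + 2) = 1/(13/4) = 4/13 ≈ 0.30769)
((-8 + P)² + 480)² = ((-8 + 4/13)² + 480)² = ((-100/13)² + 480)² = (10000/169 + 480)² = (91120/169)² = 8302854400/28561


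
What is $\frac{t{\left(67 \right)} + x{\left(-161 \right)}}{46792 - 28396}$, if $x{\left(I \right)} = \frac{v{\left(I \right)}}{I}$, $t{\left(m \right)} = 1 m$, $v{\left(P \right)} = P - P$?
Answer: $\frac{67}{18396} \approx 0.0036421$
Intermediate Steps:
$v{\left(P \right)} = 0$
$t{\left(m \right)} = m$
$x{\left(I \right)} = 0$ ($x{\left(I \right)} = \frac{0}{I} = 0$)
$\frac{t{\left(67 \right)} + x{\left(-161 \right)}}{46792 - 28396} = \frac{67 + 0}{46792 - 28396} = \frac{67}{18396}$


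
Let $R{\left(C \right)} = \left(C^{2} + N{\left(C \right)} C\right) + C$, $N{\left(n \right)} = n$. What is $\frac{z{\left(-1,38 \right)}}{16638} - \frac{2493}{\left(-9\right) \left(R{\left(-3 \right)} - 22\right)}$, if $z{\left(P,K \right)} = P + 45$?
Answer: $- \frac{2304209}{58233} \approx -39.569$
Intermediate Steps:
$z{\left(P,K \right)} = 45 + P$
$R{\left(C \right)} = C + 2 C^{2}$ ($R{\left(C \right)} = \left(C^{2} + C C\right) + C = \left(C^{2} + C^{2}\right) + C = 2 C^{2} + C = C + 2 C^{2}$)
$\frac{z{\left(-1,38 \right)}}{16638} - \frac{2493}{\left(-9\right) \left(R{\left(-3 \right)} - 22\right)} = \frac{45 - 1}{16638} - \frac{2493}{\left(-9\right) \left(- 3 \left(1 + 2 \left(-3\right)\right) - 22\right)} = 44 \cdot \frac{1}{16638} - \frac{2493}{\left(-9\right) \left(- 3 \left(1 - 6\right) - 22\right)} = \frac{22}{8319} - \frac{2493}{\left(-9\right) \left(\left(-3\right) \left(-5\right) - 22\right)} = \frac{22}{8319} - \frac{2493}{\left(-9\right) \left(15 - 22\right)} = \frac{22}{8319} - \frac{2493}{\left(-9\right) \left(-7\right)} = \frac{22}{8319} - \frac{2493}{63} = \frac{22}{8319} - \frac{277}{7} = - \frac{2304209}{58233}$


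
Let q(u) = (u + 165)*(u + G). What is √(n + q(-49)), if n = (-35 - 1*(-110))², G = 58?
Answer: 3*√741 ≈ 81.664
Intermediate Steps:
q(u) = (58 + u)*(165 + u) (q(u) = (u + 165)*(u + 58) = (165 + u)*(58 + u) = (58 + u)*(165 + u))
n = 5625 (n = (-35 + 110)² = 75² = 5625)
√(n + q(-49)) = √(5625 + (9570 + (-49)² + 223*(-49))) = √(5625 + (9570 + 2401 - 10927)) = √(5625 + 1044) = √6669 = 3*√741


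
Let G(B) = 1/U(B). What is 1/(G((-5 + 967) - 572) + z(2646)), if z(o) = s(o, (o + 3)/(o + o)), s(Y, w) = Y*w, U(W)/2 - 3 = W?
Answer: 393/520529 ≈ 0.00075500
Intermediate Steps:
U(W) = 6 + 2*W
G(B) = 1/(6 + 2*B)
z(o) = 3/2 + o/2 (z(o) = o*((o + 3)/(o + o)) = o*((3 + o)/((2*o))) = o*((3 + o)*(1/(2*o))) = o*((3 + o)/(2*o)) = 3/2 + o/2)
1/(G((-5 + 967) - 572) + z(2646)) = 1/(1/(2*(3 + ((-5 + 967) - 572))) + (3/2 + (½)*2646)) = 1/(1/(2*(3 + (962 - 572))) + (3/2 + 1323)) = 1/(1/(2*(3 + 390)) + 2649/2) = 1/((½)/393 + 2649/2) = 1/((½)*(1/393) + 2649/2) = 1/(1/786 + 2649/2) = 1/(520529/393) = 393/520529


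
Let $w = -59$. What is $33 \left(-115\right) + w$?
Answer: $-3854$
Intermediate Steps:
$33 \left(-115\right) + w = 33 \left(-115\right) - 59 = -3795 - 59 = -3854$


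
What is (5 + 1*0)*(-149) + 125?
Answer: -620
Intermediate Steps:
(5 + 1*0)*(-149) + 125 = (5 + 0)*(-149) + 125 = 5*(-149) + 125 = -745 + 125 = -620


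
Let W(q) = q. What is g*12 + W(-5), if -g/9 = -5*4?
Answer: 2155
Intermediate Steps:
g = 180 (g = -(-45)*4 = -9*(-20) = 180)
g*12 + W(-5) = 180*12 - 5 = 2160 - 5 = 2155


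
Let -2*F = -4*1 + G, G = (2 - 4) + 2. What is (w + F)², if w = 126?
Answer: 16384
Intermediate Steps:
G = 0 (G = -2 + 2 = 0)
F = 2 (F = -(-4*1 + 0)/2 = -(-4 + 0)/2 = -½*(-4) = 2)
(w + F)² = (126 + 2)² = 128² = 16384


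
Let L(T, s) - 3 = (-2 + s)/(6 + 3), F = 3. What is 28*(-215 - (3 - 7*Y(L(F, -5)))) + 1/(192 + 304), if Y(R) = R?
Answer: -25303927/4464 ≈ -5668.4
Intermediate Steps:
L(T, s) = 25/9 + s/9 (L(T, s) = 3 + (-2 + s)/(6 + 3) = 3 + (-2 + s)/9 = 3 + (-2 + s)*(⅑) = 3 + (-2/9 + s/9) = 25/9 + s/9)
28*(-215 - (3 - 7*Y(L(F, -5)))) + 1/(192 + 304) = 28*(-215 - (3 - 7*(25/9 + (⅑)*(-5)))) + 1/(192 + 304) = 28*(-215 - (3 - 7*(25/9 - 5/9))) + 1/496 = 28*(-215 - (3 - 7*20/9)) + 1/496 = 28*(-215 - (3 - 140/9)) + 1/496 = 28*(-215 - 1*(-113/9)) + 1/496 = 28*(-215 + 113/9) + 1/496 = 28*(-1822/9) + 1/496 = -51016/9 + 1/496 = -25303927/4464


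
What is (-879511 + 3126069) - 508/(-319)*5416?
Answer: 719403330/319 ≈ 2.2552e+6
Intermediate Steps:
(-879511 + 3126069) - 508/(-319)*5416 = 2246558 - 508*(-1/319)*5416 = 2246558 + (508/319)*5416 = 2246558 + 2751328/319 = 719403330/319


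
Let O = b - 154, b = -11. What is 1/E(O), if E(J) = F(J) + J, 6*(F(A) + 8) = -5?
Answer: -6/1043 ≈ -0.0057526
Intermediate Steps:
F(A) = -53/6 (F(A) = -8 + (1/6)*(-5) = -8 - 5/6 = -53/6)
O = -165 (O = -11 - 154 = -165)
E(J) = -53/6 + J
1/E(O) = 1/(-53/6 - 165) = 1/(-1043/6) = -6/1043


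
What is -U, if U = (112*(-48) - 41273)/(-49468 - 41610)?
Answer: -46649/91078 ≈ -0.51219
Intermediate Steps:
U = 46649/91078 (U = (-5376 - 41273)/(-91078) = -46649*(-1/91078) = 46649/91078 ≈ 0.51219)
-U = -1*46649/91078 = -46649/91078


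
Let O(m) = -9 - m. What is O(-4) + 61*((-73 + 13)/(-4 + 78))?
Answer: -2015/37 ≈ -54.459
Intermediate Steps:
O(-4) + 61*((-73 + 13)/(-4 + 78)) = (-9 - 1*(-4)) + 61*((-73 + 13)/(-4 + 78)) = (-9 + 4) + 61*(-60/74) = -5 + 61*(-60*1/74) = -5 + 61*(-30/37) = -5 - 1830/37 = -2015/37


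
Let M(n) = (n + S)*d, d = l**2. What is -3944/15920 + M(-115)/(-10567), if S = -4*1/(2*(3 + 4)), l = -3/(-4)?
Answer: -284507051/1177586480 ≈ -0.24160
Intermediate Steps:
l = 3/4 (l = -3*(-1/4) = 3/4 ≈ 0.75000)
d = 9/16 (d = (3/4)**2 = 9/16 ≈ 0.56250)
S = -2/7 (S = -4/(7*2) = -4/14 = -4*1/14 = -2/7 ≈ -0.28571)
M(n) = -9/56 + 9*n/16 (M(n) = (n - 2/7)*(9/16) = (-2/7 + n)*(9/16) = -9/56 + 9*n/16)
-3944/15920 + M(-115)/(-10567) = -3944/15920 + (-9/56 + (9/16)*(-115))/(-10567) = -3944*1/15920 + (-9/56 - 1035/16)*(-1/10567) = -493/1990 - 7263/112*(-1/10567) = -493/1990 + 7263/1183504 = -284507051/1177586480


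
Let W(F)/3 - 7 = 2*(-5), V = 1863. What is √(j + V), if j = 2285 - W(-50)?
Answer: √4157 ≈ 64.475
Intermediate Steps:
W(F) = -9 (W(F) = 21 + 3*(2*(-5)) = 21 + 3*(-10) = 21 - 30 = -9)
j = 2294 (j = 2285 - 1*(-9) = 2285 + 9 = 2294)
√(j + V) = √(2294 + 1863) = √4157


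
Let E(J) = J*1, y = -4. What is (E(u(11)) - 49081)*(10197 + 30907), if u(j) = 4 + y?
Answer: -2017425424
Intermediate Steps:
u(j) = 0 (u(j) = 4 - 4 = 0)
E(J) = J
(E(u(11)) - 49081)*(10197 + 30907) = (0 - 49081)*(10197 + 30907) = -49081*41104 = -2017425424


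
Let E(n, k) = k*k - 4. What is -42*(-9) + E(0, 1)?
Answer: 375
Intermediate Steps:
E(n, k) = -4 + k**2 (E(n, k) = k**2 - 4 = -4 + k**2)
-42*(-9) + E(0, 1) = -42*(-9) + (-4 + 1**2) = 378 + (-4 + 1) = 378 - 3 = 375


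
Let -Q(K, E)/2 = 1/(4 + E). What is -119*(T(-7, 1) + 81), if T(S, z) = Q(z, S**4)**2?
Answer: -55752217451/5784025 ≈ -9639.0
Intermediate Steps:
Q(K, E) = -2/(4 + E)
T(S, z) = 4/(4 + S**4)**2 (T(S, z) = (-2/(4 + S**4))**2 = 4/(4 + S**4)**2)
-119*(T(-7, 1) + 81) = -119*(4/(4 + (-7)**4)**2 + 81) = -119*(4/(4 + 2401)**2 + 81) = -119*(4/2405**2 + 81) = -119*(4*(1/5784025) + 81) = -119*(4/5784025 + 81) = -119*468506029/5784025 = -55752217451/5784025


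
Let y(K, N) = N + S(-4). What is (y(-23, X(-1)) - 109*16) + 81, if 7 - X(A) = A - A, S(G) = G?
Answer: -1660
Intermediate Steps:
X(A) = 7 (X(A) = 7 - (A - A) = 7 - 1*0 = 7 + 0 = 7)
y(K, N) = -4 + N (y(K, N) = N - 4 = -4 + N)
(y(-23, X(-1)) - 109*16) + 81 = ((-4 + 7) - 109*16) + 81 = (3 - 1744) + 81 = -1741 + 81 = -1660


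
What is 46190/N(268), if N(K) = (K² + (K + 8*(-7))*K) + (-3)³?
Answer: 46190/128613 ≈ 0.35914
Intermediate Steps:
N(K) = -27 + K² + K*(-56 + K) (N(K) = (K² + (K - 56)*K) - 27 = (K² + (-56 + K)*K) - 27 = (K² + K*(-56 + K)) - 27 = -27 + K² + K*(-56 + K))
46190/N(268) = 46190/(-27 - 56*268 + 2*268²) = 46190/(-27 - 15008 + 2*71824) = 46190/(-27 - 15008 + 143648) = 46190/128613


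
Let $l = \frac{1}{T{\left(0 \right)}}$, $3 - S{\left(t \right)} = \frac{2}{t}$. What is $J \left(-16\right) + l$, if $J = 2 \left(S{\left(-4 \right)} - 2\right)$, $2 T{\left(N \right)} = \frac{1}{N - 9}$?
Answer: $-66$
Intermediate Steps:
$T{\left(N \right)} = \frac{1}{2 \left(-9 + N\right)}$ ($T{\left(N \right)} = \frac{1}{2 \left(N - 9\right)} = \frac{1}{2 \left(-9 + N\right)}$)
$S{\left(t \right)} = 3 - \frac{2}{t}$
$l = -18$ ($l = \frac{1}{\frac{1}{2} \frac{1}{-9 + 0}} = \frac{1}{\frac{1}{2} \frac{1}{-9}} = \frac{1}{\frac{1}{2} \left(- \frac{1}{9}\right)} = \frac{1}{- \frac{1}{18}} = -18$)
$J = 3$ ($J = 2 \left(\left(3 - \frac{2}{-4}\right) - 2\right) = 2 \left(\left(3 - - \frac{1}{2}\right) - 2\right) = 2 \left(\left(3 + \frac{1}{2}\right) - 2\right) = 2 \left(\frac{7}{2} - 2\right) = 2 \cdot \frac{3}{2} = 3$)
$J \left(-16\right) + l = 3 \left(-16\right) - 18 = -48 - 18 = -66$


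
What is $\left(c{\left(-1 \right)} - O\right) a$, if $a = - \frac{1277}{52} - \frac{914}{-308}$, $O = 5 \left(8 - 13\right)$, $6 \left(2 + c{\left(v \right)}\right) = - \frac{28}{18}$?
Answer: $- \frac{26539229}{54054} \approx -490.98$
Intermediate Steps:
$c{\left(v \right)} = - \frac{61}{27}$ ($c{\left(v \right)} = -2 + \frac{\left(-28\right) \frac{1}{18}}{6} = -2 + \frac{1}{6} \left(- \frac{14}{9}\right) = -2 - \frac{7}{27} = - \frac{61}{27}$)
$O = -25$ ($O = 5 \left(-5\right) = -25$)
$a = - \frac{86447}{4004}$ ($a = \left(-1277\right) \frac{1}{52} - - \frac{457}{154} = - \frac{1277}{52} + \frac{457}{154} = - \frac{86447}{4004} \approx -21.59$)
$\left(c{\left(-1 \right)} - O\right) a = \left(- \frac{61}{27} - -25\right) \left(- \frac{86447}{4004}\right) = \left(- \frac{61}{27} + 25\right) \left(- \frac{86447}{4004}\right) = \frac{614}{27} \left(- \frac{86447}{4004}\right) = - \frac{26539229}{54054}$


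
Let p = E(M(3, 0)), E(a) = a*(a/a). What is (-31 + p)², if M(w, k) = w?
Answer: 784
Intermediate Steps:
E(a) = a (E(a) = a*1 = a)
p = 3
(-31 + p)² = (-31 + 3)² = (-28)² = 784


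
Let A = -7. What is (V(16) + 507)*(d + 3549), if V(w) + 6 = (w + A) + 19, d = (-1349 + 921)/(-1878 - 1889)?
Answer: 7072471319/3767 ≈ 1.8775e+6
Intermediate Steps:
d = 428/3767 (d = -428/(-3767) = -428*(-1/3767) = 428/3767 ≈ 0.11362)
V(w) = 6 + w (V(w) = -6 + ((w - 7) + 19) = -6 + ((-7 + w) + 19) = -6 + (12 + w) = 6 + w)
(V(16) + 507)*(d + 3549) = ((6 + 16) + 507)*(428/3767 + 3549) = (22 + 507)*(13369511/3767) = 529*(13369511/3767) = 7072471319/3767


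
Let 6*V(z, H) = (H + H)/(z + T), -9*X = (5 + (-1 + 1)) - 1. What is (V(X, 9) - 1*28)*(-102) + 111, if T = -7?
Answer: 201543/67 ≈ 3008.1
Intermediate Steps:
X = -4/9 (X = -((5 + (-1 + 1)) - 1)/9 = -((5 + 0) - 1)/9 = -(5 - 1)/9 = -⅑*4 = -4/9 ≈ -0.44444)
V(z, H) = H/(3*(-7 + z)) (V(z, H) = ((H + H)/(z - 7))/6 = ((2*H)/(-7 + z))/6 = (2*H/(-7 + z))/6 = H/(3*(-7 + z)))
(V(X, 9) - 1*28)*(-102) + 111 = ((⅓)*9/(-7 - 4/9) - 1*28)*(-102) + 111 = ((⅓)*9/(-67/9) - 28)*(-102) + 111 = ((⅓)*9*(-9/67) - 28)*(-102) + 111 = (-27/67 - 28)*(-102) + 111 = -1903/67*(-102) + 111 = 194106/67 + 111 = 201543/67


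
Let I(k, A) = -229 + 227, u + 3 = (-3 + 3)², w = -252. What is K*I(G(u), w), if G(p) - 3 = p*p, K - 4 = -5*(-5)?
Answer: -58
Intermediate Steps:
u = -3 (u = -3 + (-3 + 3)² = -3 + 0² = -3 + 0 = -3)
K = 29 (K = 4 - 5*(-5) = 4 + 25 = 29)
G(p) = 3 + p² (G(p) = 3 + p*p = 3 + p²)
I(k, A) = -2
K*I(G(u), w) = 29*(-2) = -58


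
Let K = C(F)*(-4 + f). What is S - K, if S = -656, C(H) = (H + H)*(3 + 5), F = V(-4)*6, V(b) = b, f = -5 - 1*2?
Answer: -4880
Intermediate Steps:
f = -7 (f = -5 - 2 = -7)
F = -24 (F = -4*6 = -24)
C(H) = 16*H (C(H) = (2*H)*8 = 16*H)
K = 4224 (K = (16*(-24))*(-4 - 7) = -384*(-11) = 4224)
S - K = -656 - 1*4224 = -656 - 4224 = -4880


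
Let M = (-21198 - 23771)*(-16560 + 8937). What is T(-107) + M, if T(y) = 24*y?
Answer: 342796119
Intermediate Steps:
M = 342798687 (M = -44969*(-7623) = 342798687)
T(-107) + M = 24*(-107) + 342798687 = -2568 + 342798687 = 342796119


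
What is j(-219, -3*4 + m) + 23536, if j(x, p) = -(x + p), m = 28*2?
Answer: 23711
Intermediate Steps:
m = 56
j(x, p) = -p - x (j(x, p) = -(p + x) = -p - x)
j(-219, -3*4 + m) + 23536 = (-(-3*4 + 56) - 1*(-219)) + 23536 = (-(-12 + 56) + 219) + 23536 = (-1*44 + 219) + 23536 = (-44 + 219) + 23536 = 175 + 23536 = 23711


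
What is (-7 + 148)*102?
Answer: 14382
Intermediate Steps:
(-7 + 148)*102 = 141*102 = 14382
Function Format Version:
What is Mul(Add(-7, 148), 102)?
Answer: 14382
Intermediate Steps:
Mul(Add(-7, 148), 102) = Mul(141, 102) = 14382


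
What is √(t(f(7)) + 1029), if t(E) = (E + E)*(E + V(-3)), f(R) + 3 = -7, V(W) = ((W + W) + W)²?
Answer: I*√391 ≈ 19.774*I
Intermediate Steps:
V(W) = 9*W² (V(W) = (2*W + W)² = (3*W)² = 9*W²)
f(R) = -10 (f(R) = -3 - 7 = -10)
t(E) = 2*E*(81 + E) (t(E) = (E + E)*(E + 9*(-3)²) = (2*E)*(E + 9*9) = (2*E)*(E + 81) = (2*E)*(81 + E) = 2*E*(81 + E))
√(t(f(7)) + 1029) = √(2*(-10)*(81 - 10) + 1029) = √(2*(-10)*71 + 1029) = √(-1420 + 1029) = √(-391) = I*√391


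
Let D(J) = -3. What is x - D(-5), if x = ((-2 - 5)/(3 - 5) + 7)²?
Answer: 453/4 ≈ 113.25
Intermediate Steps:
x = 441/4 (x = (-7/(-2) + 7)² = (-7*(-½) + 7)² = (7/2 + 7)² = (21/2)² = 441/4 ≈ 110.25)
x - D(-5) = 441/4 - 1*(-3) = 441/4 + 3 = 453/4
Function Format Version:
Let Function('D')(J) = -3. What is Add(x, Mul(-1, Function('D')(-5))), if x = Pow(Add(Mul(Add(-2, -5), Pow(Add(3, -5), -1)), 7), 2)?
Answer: Rational(453, 4) ≈ 113.25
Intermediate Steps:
x = Rational(441, 4) (x = Pow(Add(Mul(-7, Pow(-2, -1)), 7), 2) = Pow(Add(Mul(-7, Rational(-1, 2)), 7), 2) = Pow(Add(Rational(7, 2), 7), 2) = Pow(Rational(21, 2), 2) = Rational(441, 4) ≈ 110.25)
Add(x, Mul(-1, Function('D')(-5))) = Add(Rational(441, 4), Mul(-1, -3)) = Add(Rational(441, 4), 3) = Rational(453, 4)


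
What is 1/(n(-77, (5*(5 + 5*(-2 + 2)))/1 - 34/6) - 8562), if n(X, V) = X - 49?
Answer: -1/8688 ≈ -0.00011510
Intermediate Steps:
n(X, V) = -49 + X
1/(n(-77, (5*(5 + 5*(-2 + 2)))/1 - 34/6) - 8562) = 1/((-49 - 77) - 8562) = 1/(-126 - 8562) = 1/(-8688) = -1/8688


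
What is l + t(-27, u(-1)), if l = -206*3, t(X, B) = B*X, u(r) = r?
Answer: -591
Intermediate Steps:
l = -618
l + t(-27, u(-1)) = -618 - 1*(-27) = -618 + 27 = -591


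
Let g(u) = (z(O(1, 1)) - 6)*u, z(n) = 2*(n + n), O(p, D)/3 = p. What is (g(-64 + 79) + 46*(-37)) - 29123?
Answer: -30735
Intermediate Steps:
O(p, D) = 3*p
z(n) = 4*n (z(n) = 2*(2*n) = 4*n)
g(u) = 6*u (g(u) = (4*(3*1) - 6)*u = (4*3 - 6)*u = (12 - 6)*u = 6*u)
(g(-64 + 79) + 46*(-37)) - 29123 = (6*(-64 + 79) + 46*(-37)) - 29123 = (6*15 - 1702) - 29123 = (90 - 1702) - 29123 = -1612 - 29123 = -30735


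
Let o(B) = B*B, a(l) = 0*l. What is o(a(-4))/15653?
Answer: 0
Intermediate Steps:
a(l) = 0
o(B) = B²
o(a(-4))/15653 = 0²/15653 = 0*(1/15653) = 0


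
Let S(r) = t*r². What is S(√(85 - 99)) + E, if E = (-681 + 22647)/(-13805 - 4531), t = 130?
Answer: -5565581/3056 ≈ -1821.2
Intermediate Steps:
S(r) = 130*r²
E = -3661/3056 (E = 21966/(-18336) = 21966*(-1/18336) = -3661/3056 ≈ -1.1980)
S(√(85 - 99)) + E = 130*(√(85 - 99))² - 3661/3056 = 130*(√(-14))² - 3661/3056 = 130*(I*√14)² - 3661/3056 = 130*(-14) - 3661/3056 = -1820 - 3661/3056 = -5565581/3056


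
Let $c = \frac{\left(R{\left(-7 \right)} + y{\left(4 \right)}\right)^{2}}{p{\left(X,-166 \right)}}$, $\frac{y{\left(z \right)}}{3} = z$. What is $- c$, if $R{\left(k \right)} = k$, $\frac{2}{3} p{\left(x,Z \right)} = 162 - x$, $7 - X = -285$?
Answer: $\frac{5}{39} \approx 0.12821$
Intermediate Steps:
$X = 292$ ($X = 7 - -285 = 7 + 285 = 292$)
$y{\left(z \right)} = 3 z$
$p{\left(x,Z \right)} = 243 - \frac{3 x}{2}$ ($p{\left(x,Z \right)} = \frac{3 \left(162 - x\right)}{2} = 243 - \frac{3 x}{2}$)
$c = - \frac{5}{39}$ ($c = \frac{\left(-7 + 3 \cdot 4\right)^{2}}{243 - 438} = \frac{\left(-7 + 12\right)^{2}}{243 - 438} = \frac{5^{2}}{-195} = 25 \left(- \frac{1}{195}\right) = - \frac{5}{39} \approx -0.12821$)
$- c = \left(-1\right) \left(- \frac{5}{39}\right) = \frac{5}{39}$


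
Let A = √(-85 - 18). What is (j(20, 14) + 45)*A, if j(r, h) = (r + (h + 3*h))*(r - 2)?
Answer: 1413*I*√103 ≈ 14340.0*I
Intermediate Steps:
j(r, h) = (-2 + r)*(r + 4*h) (j(r, h) = (r + 4*h)*(-2 + r) = (-2 + r)*(r + 4*h))
A = I*√103 (A = √(-103) = I*√103 ≈ 10.149*I)
(j(20, 14) + 45)*A = ((20² - 8*14 - 2*20 + 4*14*20) + 45)*(I*√103) = ((400 - 112 - 40 + 1120) + 45)*(I*√103) = (1368 + 45)*(I*√103) = 1413*(I*√103) = 1413*I*√103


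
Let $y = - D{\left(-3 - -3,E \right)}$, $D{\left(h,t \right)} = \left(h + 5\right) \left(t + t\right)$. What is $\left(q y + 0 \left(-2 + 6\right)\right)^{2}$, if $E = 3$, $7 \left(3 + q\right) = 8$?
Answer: $\frac{152100}{49} \approx 3104.1$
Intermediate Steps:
$q = - \frac{13}{7}$ ($q = -3 + \frac{1}{7} \cdot 8 = -3 + \frac{8}{7} = - \frac{13}{7} \approx -1.8571$)
$D{\left(h,t \right)} = 2 t \left(5 + h\right)$ ($D{\left(h,t \right)} = \left(5 + h\right) 2 t = 2 t \left(5 + h\right)$)
$y = -30$ ($y = - 2 \cdot 3 \left(5 - 0\right) = - 2 \cdot 3 \left(5 + \left(-3 + 3\right)\right) = - 2 \cdot 3 \left(5 + 0\right) = - 2 \cdot 3 \cdot 5 = \left(-1\right) 30 = -30$)
$\left(q y + 0 \left(-2 + 6\right)\right)^{2} = \left(\left(- \frac{13}{7}\right) \left(-30\right) + 0 \left(-2 + 6\right)\right)^{2} = \left(\frac{390}{7} + 0 \cdot 4\right)^{2} = \left(\frac{390}{7} + 0\right)^{2} = \left(\frac{390}{7}\right)^{2} = \frac{152100}{49}$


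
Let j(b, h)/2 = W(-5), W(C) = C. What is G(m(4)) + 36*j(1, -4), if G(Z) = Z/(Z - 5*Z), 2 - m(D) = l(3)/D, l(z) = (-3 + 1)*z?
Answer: -1441/4 ≈ -360.25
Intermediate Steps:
l(z) = -2*z
m(D) = 2 + 6/D (m(D) = 2 - (-2*3)/D = 2 - (-6)/D = 2 + 6/D)
j(b, h) = -10 (j(b, h) = 2*(-5) = -10)
G(Z) = -1/4 (G(Z) = Z/((-4*Z)) = (-1/(4*Z))*Z = -1/4)
G(m(4)) + 36*j(1, -4) = -1/4 + 36*(-10) = -1/4 - 360 = -1441/4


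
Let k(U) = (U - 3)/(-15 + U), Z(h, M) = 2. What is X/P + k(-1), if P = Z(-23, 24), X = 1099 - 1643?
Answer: -1087/4 ≈ -271.75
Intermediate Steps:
X = -544
P = 2
k(U) = (-3 + U)/(-15 + U)
X/P + k(-1) = -544/2 + (-3 - 1)/(-15 - 1) = -544*1/2 - 4/(-16) = -272 - 1/16*(-4) = -272 + 1/4 = -1087/4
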